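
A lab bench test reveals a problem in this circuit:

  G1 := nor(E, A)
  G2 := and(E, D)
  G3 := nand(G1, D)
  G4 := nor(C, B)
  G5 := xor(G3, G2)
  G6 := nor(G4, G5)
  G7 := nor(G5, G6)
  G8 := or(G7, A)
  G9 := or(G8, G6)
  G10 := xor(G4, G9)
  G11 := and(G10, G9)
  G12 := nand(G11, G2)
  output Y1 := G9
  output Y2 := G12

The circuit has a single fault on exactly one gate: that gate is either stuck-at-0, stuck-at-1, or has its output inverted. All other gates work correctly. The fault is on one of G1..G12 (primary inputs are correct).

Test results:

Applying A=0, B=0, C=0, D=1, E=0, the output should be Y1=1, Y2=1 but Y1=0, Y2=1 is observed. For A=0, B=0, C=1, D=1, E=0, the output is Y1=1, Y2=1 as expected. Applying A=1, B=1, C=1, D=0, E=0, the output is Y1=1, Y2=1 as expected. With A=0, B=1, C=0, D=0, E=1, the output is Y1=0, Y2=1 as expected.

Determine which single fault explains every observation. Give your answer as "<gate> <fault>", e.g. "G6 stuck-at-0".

Fault-free values for test 1 (A=0, B=0, C=0, D=1, E=0): G1=1, G2=0, G3=0, G4=1, G5=0, G6=0, G7=1, G8=1, G9=1, G10=0, G11=0, G12=1, giving Y1=1, Y2=1. Observed Y1=0, Y2=1.
Test 1: faults giving observed Y1=0, Y2=1 are {G1 stuck-at-0, G1 inverted output, G2 stuck-at-1, G2 inverted output, G3 stuck-at-1, G3 inverted output, G5 stuck-at-1, G5 inverted output, G7 stuck-at-0, G7 inverted output, G8 stuck-at-0, G8 inverted output, G9 stuck-at-0, G9 inverted output}.
Test 2 (A=0, B=0, C=1, D=1, E=0): fault-free G1=1, G2=0, G3=0, G4=0, G5=0, G6=1, G7=0, G8=0, G9=1, G10=1, G11=1, G12=1 → Y1=1, Y2=1; observed Y1=1, Y2=1. Eliminates G1 stuck-at-0, G1 inverted output, G2 stuck-at-1, G2 inverted output, G3 stuck-at-1, G3 inverted output, G5 stuck-at-1, G5 inverted output, G9 stuck-at-0, G9 inverted output.
Test 3 (A=1, B=1, C=1, D=0, E=0): fault-free G1=0, G2=0, G3=1, G4=0, G5=1, G6=0, G7=0, G8=1, G9=1, G10=1, G11=1, G12=1 → Y1=1, Y2=1; observed Y1=1, Y2=1. Eliminates G8 stuck-at-0, G8 inverted output.
Test 4 (A=0, B=1, C=0, D=0, E=1): fault-free G1=0, G2=0, G3=1, G4=0, G5=1, G6=0, G7=0, G8=0, G9=0, G10=0, G11=0, G12=1 → Y1=0, Y2=1; observed Y1=0, Y2=1. Eliminates G7 inverted output.
Only G7 stuck-at-0 is consistent with every test.

G7 stuck-at-0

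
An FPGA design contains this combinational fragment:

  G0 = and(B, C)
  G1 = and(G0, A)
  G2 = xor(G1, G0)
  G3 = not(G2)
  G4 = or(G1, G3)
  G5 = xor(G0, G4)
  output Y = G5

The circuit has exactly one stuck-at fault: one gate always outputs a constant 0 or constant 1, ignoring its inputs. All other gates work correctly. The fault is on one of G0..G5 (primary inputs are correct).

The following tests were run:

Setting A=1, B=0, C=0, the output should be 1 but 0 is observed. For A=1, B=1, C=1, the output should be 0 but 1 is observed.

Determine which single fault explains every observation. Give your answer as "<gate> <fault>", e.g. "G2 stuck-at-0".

Fault-free values for test 1 (A=1, B=0, C=0): G0=0, G1=0, G2=0, G3=1, G4=1, G5=1, giving Y=1. Observed 0.
Test 1: faults giving observed 0 are {G0 stuck-at-1, G2 stuck-at-1, G3 stuck-at-0, G4 stuck-at-0, G5 stuck-at-0}.
Test 2 (A=1, B=1, C=1): fault-free G0=1, G1=1, G2=0, G3=1, G4=1, G5=0 → 0; observed 1. Eliminates G0 stuck-at-1, G2 stuck-at-1, G3 stuck-at-0, G5 stuck-at-0.
Only G4 stuck-at-0 is consistent with every test.

G4 stuck-at-0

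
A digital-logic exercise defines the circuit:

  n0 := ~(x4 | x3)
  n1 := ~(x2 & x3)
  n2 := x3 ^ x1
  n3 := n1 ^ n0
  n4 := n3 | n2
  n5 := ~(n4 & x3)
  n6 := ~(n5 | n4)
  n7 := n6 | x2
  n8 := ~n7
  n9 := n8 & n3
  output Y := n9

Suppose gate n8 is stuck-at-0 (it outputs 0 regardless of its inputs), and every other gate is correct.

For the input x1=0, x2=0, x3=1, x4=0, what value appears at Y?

0

Propagate with n8 forced: n0=0, n1=1, n2=1, n3=1, n4=1, n5=0, n6=0, n7=0, n8=0 [stuck-at-0], n9=0.
So Y = 0. (Without the fault it would be 1.)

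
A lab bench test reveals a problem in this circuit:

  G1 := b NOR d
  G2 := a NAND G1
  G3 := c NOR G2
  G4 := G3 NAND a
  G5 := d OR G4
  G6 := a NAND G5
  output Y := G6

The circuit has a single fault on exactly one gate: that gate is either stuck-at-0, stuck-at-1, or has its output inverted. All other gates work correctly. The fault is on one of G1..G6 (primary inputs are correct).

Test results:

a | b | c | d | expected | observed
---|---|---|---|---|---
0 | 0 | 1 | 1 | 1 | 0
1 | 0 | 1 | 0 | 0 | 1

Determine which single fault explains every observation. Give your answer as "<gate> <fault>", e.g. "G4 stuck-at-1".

G6 inverted output

Fault-free values for test 1 (a=0, b=0, c=1, d=1): G1=0, G2=1, G3=0, G4=1, G5=1, G6=1, giving Y=1. Observed 0.
Test 1: faults giving observed 0 are {G6 stuck-at-0, G6 inverted output}.
Test 2 (a=1, b=0, c=1, d=0): fault-free G1=1, G2=0, G3=0, G4=1, G5=1, G6=0 → 0; observed 1. Eliminates G6 stuck-at-0.
Only G6 inverted output is consistent with every test.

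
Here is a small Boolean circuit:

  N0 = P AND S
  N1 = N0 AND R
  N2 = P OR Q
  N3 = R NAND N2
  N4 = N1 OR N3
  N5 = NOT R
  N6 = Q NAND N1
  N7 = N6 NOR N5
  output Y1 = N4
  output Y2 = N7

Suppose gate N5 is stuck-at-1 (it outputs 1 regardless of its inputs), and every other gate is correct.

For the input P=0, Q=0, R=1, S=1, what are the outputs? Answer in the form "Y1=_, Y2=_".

Propagate with N5 forced: N0=0, N1=0, N2=0, N3=1, N4=1, N5=1 [stuck-at-1], N6=1, N7=0.
So the outputs are Y1=1, Y2=0. (Same as the fault-free value — the fault is masked on this input.)

Y1=1, Y2=0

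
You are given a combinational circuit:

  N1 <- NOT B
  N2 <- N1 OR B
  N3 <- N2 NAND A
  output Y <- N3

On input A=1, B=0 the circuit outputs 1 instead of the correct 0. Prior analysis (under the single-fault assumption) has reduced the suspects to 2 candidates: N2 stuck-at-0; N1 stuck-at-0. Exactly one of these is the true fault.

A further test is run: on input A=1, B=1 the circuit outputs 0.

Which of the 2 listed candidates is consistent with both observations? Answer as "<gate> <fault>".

Evaluate each candidate on input A=1, B=1:
  N2 stuck-at-0: N1=0, N2=0 [stuck-at-0], N3=1 → 1 — eliminated
  N1 stuck-at-0: N1=0 [stuck-at-0], N2=1, N3=0 → 0 — matches
Only N1 stuck-at-0 reproduces the observed 0.

N1 stuck-at-0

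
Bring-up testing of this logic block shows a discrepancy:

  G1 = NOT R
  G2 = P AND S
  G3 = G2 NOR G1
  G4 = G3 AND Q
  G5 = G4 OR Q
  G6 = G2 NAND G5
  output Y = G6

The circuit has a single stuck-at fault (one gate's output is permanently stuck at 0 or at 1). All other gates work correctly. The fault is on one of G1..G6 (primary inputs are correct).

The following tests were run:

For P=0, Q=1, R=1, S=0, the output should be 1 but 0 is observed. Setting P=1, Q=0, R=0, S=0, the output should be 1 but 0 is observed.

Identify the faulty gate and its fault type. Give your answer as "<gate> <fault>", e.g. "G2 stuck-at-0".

G6 stuck-at-0

Fault-free values for test 1 (P=0, Q=1, R=1, S=0): G1=0, G2=0, G3=1, G4=1, G5=1, G6=1, giving Y=1. Observed 0.
Test 1: faults giving observed 0 are {G2 stuck-at-1, G6 stuck-at-0}.
Test 2 (P=1, Q=0, R=0, S=0): fault-free G1=1, G2=0, G3=0, G4=0, G5=0, G6=1 → 1; observed 0. Eliminates G2 stuck-at-1.
Only G6 stuck-at-0 is consistent with every test.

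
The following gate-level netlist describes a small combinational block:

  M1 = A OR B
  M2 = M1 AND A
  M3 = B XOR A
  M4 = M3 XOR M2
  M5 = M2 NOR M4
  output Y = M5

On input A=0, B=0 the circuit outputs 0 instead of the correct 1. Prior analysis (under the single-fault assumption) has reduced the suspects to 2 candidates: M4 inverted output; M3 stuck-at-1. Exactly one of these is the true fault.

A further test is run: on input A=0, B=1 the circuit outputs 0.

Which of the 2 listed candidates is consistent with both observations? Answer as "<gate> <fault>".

M3 stuck-at-1

Evaluate each candidate on input A=0, B=1:
  M4 inverted output: M1=1, M2=0, M3=1, M4=0 [inverted output], M5=1 → 1 — eliminated
  M3 stuck-at-1: M1=1, M2=0, M3=1 [stuck-at-1], M4=1, M5=0 → 0 — matches
Only M3 stuck-at-1 reproduces the observed 0.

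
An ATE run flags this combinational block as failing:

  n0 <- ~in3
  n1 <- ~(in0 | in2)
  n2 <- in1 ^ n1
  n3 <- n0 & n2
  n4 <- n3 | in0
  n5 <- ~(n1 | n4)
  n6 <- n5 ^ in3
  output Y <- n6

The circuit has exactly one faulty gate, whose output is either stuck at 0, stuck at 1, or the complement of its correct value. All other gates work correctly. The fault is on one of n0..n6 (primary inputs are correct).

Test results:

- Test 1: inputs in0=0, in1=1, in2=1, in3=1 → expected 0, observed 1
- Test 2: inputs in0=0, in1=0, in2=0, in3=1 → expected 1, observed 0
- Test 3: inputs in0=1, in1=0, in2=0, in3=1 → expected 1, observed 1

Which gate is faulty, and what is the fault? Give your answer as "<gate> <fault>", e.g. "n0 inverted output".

Fault-free values for test 1 (in0=0, in1=1, in2=1, in3=1): n0=0, n1=0, n2=1, n3=0, n4=0, n5=1, n6=0, giving Y=0. Observed 1.
Test 1: faults giving observed 1 are {n0 stuck-at-1, n0 inverted output, n1 stuck-at-1, n1 inverted output, n3 stuck-at-1, n3 inverted output, n4 stuck-at-1, n4 inverted output, n5 stuck-at-0, n5 inverted output, n6 stuck-at-1, n6 inverted output}.
Test 2 (in0=0, in1=0, in2=0, in3=1): fault-free n0=0, n1=1, n2=1, n3=0, n4=0, n5=0, n6=1 → 1; observed 0. Eliminates n0 stuck-at-1, n0 inverted output, n1 stuck-at-1, n3 stuck-at-1, n3 inverted output, n4 stuck-at-1, n4 inverted output, n5 stuck-at-0, n6 stuck-at-1.
Test 3 (in0=1, in1=0, in2=0, in3=1): fault-free n0=0, n1=0, n2=0, n3=0, n4=1, n5=0, n6=1 → 1; observed 1. Eliminates n5 inverted output, n6 inverted output.
Only n1 inverted output is consistent with every test.

n1 inverted output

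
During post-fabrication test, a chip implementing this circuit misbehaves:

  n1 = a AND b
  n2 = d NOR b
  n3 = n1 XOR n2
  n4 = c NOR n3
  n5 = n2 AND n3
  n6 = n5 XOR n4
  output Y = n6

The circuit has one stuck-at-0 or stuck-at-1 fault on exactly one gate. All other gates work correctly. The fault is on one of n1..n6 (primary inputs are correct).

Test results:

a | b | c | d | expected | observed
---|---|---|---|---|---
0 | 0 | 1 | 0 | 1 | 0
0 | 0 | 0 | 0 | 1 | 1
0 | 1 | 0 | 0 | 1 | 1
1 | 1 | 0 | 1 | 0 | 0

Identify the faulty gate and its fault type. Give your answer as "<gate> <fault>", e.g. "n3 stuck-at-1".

Fault-free values for test 1 (a=0, b=0, c=1, d=0): n1=0, n2=1, n3=1, n4=0, n5=1, n6=1, giving Y=1. Observed 0.
Test 1: faults giving observed 0 are {n1 stuck-at-1, n2 stuck-at-0, n3 stuck-at-0, n4 stuck-at-1, n5 stuck-at-0, n6 stuck-at-0}.
Test 2 (a=0, b=0, c=0, d=0): fault-free n1=0, n2=1, n3=1, n4=0, n5=1, n6=1 → 1; observed 1. Eliminates n4 stuck-at-1, n5 stuck-at-0, n6 stuck-at-0.
Test 3 (a=0, b=1, c=0, d=0): fault-free n1=0, n2=0, n3=0, n4=1, n5=0, n6=1 → 1; observed 1. Eliminates n1 stuck-at-1.
Test 4 (a=1, b=1, c=0, d=1): fault-free n1=1, n2=0, n3=1, n4=0, n5=0, n6=0 → 0; observed 0. Eliminates n3 stuck-at-0.
Only n2 stuck-at-0 is consistent with every test.

n2 stuck-at-0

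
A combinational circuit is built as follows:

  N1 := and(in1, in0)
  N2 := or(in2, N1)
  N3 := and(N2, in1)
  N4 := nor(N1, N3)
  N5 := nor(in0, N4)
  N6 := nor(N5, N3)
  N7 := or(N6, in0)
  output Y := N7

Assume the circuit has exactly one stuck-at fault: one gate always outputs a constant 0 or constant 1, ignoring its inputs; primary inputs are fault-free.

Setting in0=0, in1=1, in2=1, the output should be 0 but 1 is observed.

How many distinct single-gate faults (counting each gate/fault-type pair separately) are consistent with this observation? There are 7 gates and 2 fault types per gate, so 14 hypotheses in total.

4

Fault-free: N1=0, N2=1, N3=1, N4=0, N5=1, N6=0, N7=0 → 0. Observed 1.
  N1 stuck-at-0: output 0 ✗
  N1 stuck-at-1: output 0 ✗
  N2 stuck-at-0: output 1 ✓
  N2 stuck-at-1: output 0 ✗
  N3 stuck-at-0: output 1 ✓
  N3 stuck-at-1: output 0 ✗
  N4 stuck-at-0: output 0 ✗
  N4 stuck-at-1: output 0 ✗
  N5 stuck-at-0: output 0 ✗
  N5 stuck-at-1: output 0 ✗
  N6 stuck-at-0: output 0 ✗
  N6 stuck-at-1: output 1 ✓
  N7 stuck-at-0: output 0 ✗
  N7 stuck-at-1: output 1 ✓
Consistent faults: {N2 stuck-at-0, N3 stuck-at-0, N6 stuck-at-1, N7 stuck-at-1} — 4 in all.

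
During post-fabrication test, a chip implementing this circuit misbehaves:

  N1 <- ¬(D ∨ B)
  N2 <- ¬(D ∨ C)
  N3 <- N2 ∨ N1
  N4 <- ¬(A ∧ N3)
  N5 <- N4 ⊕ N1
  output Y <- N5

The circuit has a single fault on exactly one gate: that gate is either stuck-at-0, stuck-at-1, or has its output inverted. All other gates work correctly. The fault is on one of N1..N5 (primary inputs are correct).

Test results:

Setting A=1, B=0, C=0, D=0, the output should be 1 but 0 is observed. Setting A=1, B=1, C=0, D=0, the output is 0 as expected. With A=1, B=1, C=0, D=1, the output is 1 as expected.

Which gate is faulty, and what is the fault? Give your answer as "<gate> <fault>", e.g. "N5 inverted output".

Fault-free values for test 1 (A=1, B=0, C=0, D=0): N1=1, N2=1, N3=1, N4=0, N5=1, giving Y=1. Observed 0.
Test 1: faults giving observed 0 are {N1 stuck-at-0, N1 inverted output, N3 stuck-at-0, N3 inverted output, N4 stuck-at-1, N4 inverted output, N5 stuck-at-0, N5 inverted output}.
Test 2 (A=1, B=1, C=0, D=0): fault-free N1=0, N2=1, N3=1, N4=0, N5=0 → 0; observed 0. Eliminates N1 inverted output, N3 stuck-at-0, N3 inverted output, N4 stuck-at-1, N4 inverted output, N5 inverted output.
Test 3 (A=1, B=1, C=0, D=1): fault-free N1=0, N2=0, N3=0, N4=1, N5=1 → 1; observed 1. Eliminates N5 stuck-at-0.
Only N1 stuck-at-0 is consistent with every test.

N1 stuck-at-0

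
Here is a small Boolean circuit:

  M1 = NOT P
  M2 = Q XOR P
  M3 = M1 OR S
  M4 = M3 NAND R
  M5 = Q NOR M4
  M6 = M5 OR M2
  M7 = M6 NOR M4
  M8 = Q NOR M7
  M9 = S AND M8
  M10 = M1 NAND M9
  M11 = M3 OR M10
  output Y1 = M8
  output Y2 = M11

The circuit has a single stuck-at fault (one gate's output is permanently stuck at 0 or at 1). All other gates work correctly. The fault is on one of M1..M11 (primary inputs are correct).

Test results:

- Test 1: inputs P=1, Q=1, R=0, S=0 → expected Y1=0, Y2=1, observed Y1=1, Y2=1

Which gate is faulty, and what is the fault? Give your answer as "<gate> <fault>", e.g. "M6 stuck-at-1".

Fault-free values for test 1 (P=1, Q=1, R=0, S=0): M1=0, M2=0, M3=0, M4=1, M5=0, M6=0, M7=0, M8=0, M9=0, M10=1, M11=1, giving Y1=0, Y2=1. Observed Y1=1, Y2=1.
Test 1: faults giving observed Y1=1, Y2=1 are {M8 stuck-at-1}.
Only M8 stuck-at-1 is consistent with every test.

M8 stuck-at-1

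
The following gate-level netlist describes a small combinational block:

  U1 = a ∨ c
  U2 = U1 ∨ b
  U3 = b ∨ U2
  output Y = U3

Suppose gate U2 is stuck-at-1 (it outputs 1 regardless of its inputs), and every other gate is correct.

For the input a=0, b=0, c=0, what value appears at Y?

Propagate with U2 forced: U1=0, U2=1 [stuck-at-1], U3=1.
So Y = 1. (Without the fault it would be 0.)

1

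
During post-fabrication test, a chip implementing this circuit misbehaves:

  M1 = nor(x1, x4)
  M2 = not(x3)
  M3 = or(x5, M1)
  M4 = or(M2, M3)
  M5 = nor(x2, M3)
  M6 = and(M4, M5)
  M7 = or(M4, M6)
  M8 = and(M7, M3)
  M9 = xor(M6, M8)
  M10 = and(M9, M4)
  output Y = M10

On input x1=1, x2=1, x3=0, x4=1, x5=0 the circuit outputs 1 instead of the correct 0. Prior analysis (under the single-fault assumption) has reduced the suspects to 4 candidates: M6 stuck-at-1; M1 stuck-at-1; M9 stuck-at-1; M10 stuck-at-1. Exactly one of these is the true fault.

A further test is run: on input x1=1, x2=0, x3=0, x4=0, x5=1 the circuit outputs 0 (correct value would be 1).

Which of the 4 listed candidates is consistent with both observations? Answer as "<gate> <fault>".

Evaluate each candidate on input x1=1, x2=0, x3=0, x4=0, x5=1:
  M6 stuck-at-1: M1=0, M2=1, M3=1, M4=1, M5=0, M6=1 [stuck-at-1], M7=1, M8=1, M9=0, M10=0 → 0 — matches
  M1 stuck-at-1: M1=1 [stuck-at-1], M2=1, M3=1, M4=1, M5=0, M6=0, M7=1, M8=1, M9=1, M10=1 → 1 — eliminated
  M9 stuck-at-1: M1=0, M2=1, M3=1, M4=1, M5=0, M6=0, M7=1, M8=1, M9=1 [stuck-at-1], M10=1 → 1 — eliminated
  M10 stuck-at-1: M1=0, M2=1, M3=1, M4=1, M5=0, M6=0, M7=1, M8=1, M9=1, M10=1 [stuck-at-1] → 1 — eliminated
Only M6 stuck-at-1 reproduces the observed 0.

M6 stuck-at-1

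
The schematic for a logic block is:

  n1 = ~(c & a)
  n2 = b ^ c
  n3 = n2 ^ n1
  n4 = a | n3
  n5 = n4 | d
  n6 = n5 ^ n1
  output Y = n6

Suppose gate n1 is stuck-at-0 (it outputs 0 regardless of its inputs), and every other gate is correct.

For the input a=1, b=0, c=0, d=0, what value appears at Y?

1

Propagate with n1 forced: n1=0 [stuck-at-0], n2=0, n3=0, n4=1, n5=1, n6=1.
So Y = 1. (Without the fault it would be 0.)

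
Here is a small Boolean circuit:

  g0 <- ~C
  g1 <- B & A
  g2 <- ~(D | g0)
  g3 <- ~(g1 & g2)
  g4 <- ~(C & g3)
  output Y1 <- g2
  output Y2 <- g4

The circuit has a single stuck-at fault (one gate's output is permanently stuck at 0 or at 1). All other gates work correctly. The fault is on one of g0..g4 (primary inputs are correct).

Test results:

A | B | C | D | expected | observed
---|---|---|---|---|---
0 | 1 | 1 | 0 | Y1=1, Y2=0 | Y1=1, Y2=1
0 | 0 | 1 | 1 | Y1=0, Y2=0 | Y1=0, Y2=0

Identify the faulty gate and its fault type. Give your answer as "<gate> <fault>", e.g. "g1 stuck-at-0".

g1 stuck-at-1

Fault-free values for test 1 (A=0, B=1, C=1, D=0): g0=0, g1=0, g2=1, g3=1, g4=0, giving Y1=1, Y2=0. Observed Y1=1, Y2=1.
Test 1: faults giving observed Y1=1, Y2=1 are {g1 stuck-at-1, g3 stuck-at-0, g4 stuck-at-1}.
Test 2 (A=0, B=0, C=1, D=1): fault-free g0=0, g1=0, g2=0, g3=1, g4=0 → Y1=0, Y2=0; observed Y1=0, Y2=0. Eliminates g3 stuck-at-0, g4 stuck-at-1.
Only g1 stuck-at-1 is consistent with every test.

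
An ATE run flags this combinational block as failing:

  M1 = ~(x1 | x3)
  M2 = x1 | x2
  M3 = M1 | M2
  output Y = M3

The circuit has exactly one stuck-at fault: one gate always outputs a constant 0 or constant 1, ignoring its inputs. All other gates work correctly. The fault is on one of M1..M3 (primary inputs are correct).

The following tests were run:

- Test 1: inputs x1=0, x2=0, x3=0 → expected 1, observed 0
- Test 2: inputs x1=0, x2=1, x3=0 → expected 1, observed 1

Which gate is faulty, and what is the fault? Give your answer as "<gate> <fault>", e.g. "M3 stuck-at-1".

M1 stuck-at-0

Fault-free values for test 1 (x1=0, x2=0, x3=0): M1=1, M2=0, M3=1, giving Y=1. Observed 0.
Test 1: faults giving observed 0 are {M1 stuck-at-0, M3 stuck-at-0}.
Test 2 (x1=0, x2=1, x3=0): fault-free M1=1, M2=1, M3=1 → 1; observed 1. Eliminates M3 stuck-at-0.
Only M1 stuck-at-0 is consistent with every test.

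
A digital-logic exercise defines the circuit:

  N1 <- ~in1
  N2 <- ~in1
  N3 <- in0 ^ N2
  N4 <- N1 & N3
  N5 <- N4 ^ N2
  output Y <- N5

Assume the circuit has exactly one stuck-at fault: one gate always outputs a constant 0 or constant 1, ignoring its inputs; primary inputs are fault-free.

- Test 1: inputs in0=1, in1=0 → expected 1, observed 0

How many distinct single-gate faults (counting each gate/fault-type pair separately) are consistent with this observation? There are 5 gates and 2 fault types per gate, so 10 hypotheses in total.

Fault-free: N1=1, N2=1, N3=0, N4=0, N5=1 → 1. Observed 0.
  N1 stuck-at-0: output 1 ✗
  N1 stuck-at-1: output 1 ✗
  N2 stuck-at-0: output 1 ✗
  N2 stuck-at-1: output 1 ✗
  N3 stuck-at-0: output 1 ✗
  N3 stuck-at-1: output 0 ✓
  N4 stuck-at-0: output 1 ✗
  N4 stuck-at-1: output 0 ✓
  N5 stuck-at-0: output 0 ✓
  N5 stuck-at-1: output 1 ✗
Consistent faults: {N3 stuck-at-1, N4 stuck-at-1, N5 stuck-at-0} — 3 in all.

3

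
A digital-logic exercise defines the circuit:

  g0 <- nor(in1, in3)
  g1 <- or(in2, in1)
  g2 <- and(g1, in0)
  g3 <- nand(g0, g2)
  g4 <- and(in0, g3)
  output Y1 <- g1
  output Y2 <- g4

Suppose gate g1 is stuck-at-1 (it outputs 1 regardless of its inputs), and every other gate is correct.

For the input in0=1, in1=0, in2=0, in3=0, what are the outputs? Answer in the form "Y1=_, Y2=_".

Propagate with g1 forced: g0=1, g1=1 [stuck-at-1], g2=1, g3=0, g4=0.
So the outputs are Y1=1, Y2=0. (Without the fault they would be Y1=0, Y2=1.)

Y1=1, Y2=0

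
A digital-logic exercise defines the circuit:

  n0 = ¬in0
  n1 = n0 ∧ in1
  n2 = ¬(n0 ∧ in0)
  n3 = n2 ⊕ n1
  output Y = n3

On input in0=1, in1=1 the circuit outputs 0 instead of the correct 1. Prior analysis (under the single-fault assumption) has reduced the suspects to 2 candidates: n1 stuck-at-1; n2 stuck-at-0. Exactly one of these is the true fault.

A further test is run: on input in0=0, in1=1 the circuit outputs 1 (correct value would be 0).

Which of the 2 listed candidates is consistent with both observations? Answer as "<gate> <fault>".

n2 stuck-at-0

Evaluate each candidate on input in0=0, in1=1:
  n1 stuck-at-1: n0=1, n1=1 [stuck-at-1], n2=1, n3=0 → 0 — eliminated
  n2 stuck-at-0: n0=1, n1=1, n2=0 [stuck-at-0], n3=1 → 1 — matches
Only n2 stuck-at-0 reproduces the observed 1.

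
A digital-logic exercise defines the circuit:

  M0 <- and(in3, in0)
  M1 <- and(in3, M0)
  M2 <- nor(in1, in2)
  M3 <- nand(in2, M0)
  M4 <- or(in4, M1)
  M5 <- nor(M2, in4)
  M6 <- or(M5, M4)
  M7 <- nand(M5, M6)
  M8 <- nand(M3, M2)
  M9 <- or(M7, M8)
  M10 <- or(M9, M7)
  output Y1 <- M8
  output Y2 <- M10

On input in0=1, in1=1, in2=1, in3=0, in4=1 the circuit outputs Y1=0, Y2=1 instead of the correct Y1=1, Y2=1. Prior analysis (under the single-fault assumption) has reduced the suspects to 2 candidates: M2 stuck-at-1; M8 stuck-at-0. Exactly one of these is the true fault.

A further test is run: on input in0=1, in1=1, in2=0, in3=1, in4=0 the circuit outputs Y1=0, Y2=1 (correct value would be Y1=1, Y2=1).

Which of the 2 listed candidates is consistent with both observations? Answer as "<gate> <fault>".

Evaluate each candidate on input in0=1, in1=1, in2=0, in3=1, in4=0:
  M2 stuck-at-1: M0=1, M1=1, M2=1 [stuck-at-1], M3=1, M4=1, M5=0, M6=1, M7=1, M8=0, M9=1, M10=1 → Y1=0, Y2=1 — matches
  M8 stuck-at-0: M0=1, M1=1, M2=0, M3=1, M4=1, M5=1, M6=1, M7=0, M8=0 [stuck-at-0], M9=0, M10=0 → Y1=0, Y2=0 — eliminated
Only M2 stuck-at-1 reproduces the observed Y1=0, Y2=1.

M2 stuck-at-1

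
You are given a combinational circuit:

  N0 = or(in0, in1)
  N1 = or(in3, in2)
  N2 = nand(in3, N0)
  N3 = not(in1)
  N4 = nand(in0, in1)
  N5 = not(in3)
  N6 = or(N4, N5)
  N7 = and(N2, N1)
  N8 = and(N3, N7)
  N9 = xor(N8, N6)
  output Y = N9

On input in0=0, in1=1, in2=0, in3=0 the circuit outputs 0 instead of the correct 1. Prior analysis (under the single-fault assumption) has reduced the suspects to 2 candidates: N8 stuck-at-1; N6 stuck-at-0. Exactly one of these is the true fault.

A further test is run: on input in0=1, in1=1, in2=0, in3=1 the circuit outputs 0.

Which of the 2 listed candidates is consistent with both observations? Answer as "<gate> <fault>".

N6 stuck-at-0

Evaluate each candidate on input in0=1, in1=1, in2=0, in3=1:
  N8 stuck-at-1: N0=1, N1=1, N2=0, N3=0, N4=0, N5=0, N6=0, N7=0, N8=1 [stuck-at-1], N9=1 → 1 — eliminated
  N6 stuck-at-0: N0=1, N1=1, N2=0, N3=0, N4=0, N5=0, N6=0 [stuck-at-0], N7=0, N8=0, N9=0 → 0 — matches
Only N6 stuck-at-0 reproduces the observed 0.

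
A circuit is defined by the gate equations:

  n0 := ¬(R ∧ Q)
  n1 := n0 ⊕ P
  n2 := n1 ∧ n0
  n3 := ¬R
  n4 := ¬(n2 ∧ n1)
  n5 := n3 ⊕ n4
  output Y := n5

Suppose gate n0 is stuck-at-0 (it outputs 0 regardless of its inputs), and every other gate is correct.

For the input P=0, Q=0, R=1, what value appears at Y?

1

Propagate with n0 forced: n0=0 [stuck-at-0], n1=0, n2=0, n3=0, n4=1, n5=1.
So Y = 1. (Without the fault it would be 0.)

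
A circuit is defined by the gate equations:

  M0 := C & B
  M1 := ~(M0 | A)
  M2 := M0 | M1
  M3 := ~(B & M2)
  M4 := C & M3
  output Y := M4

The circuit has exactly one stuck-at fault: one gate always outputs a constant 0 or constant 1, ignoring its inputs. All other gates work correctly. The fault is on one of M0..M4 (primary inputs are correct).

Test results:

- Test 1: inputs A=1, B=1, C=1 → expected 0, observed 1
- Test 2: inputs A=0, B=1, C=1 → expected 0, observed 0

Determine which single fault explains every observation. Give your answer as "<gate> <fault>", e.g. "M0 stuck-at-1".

Fault-free values for test 1 (A=1, B=1, C=1): M0=1, M1=0, M2=1, M3=0, M4=0, giving Y=0. Observed 1.
Test 1: faults giving observed 1 are {M0 stuck-at-0, M2 stuck-at-0, M3 stuck-at-1, M4 stuck-at-1}.
Test 2 (A=0, B=1, C=1): fault-free M0=1, M1=0, M2=1, M3=0, M4=0 → 0; observed 0. Eliminates M2 stuck-at-0, M3 stuck-at-1, M4 stuck-at-1.
Only M0 stuck-at-0 is consistent with every test.

M0 stuck-at-0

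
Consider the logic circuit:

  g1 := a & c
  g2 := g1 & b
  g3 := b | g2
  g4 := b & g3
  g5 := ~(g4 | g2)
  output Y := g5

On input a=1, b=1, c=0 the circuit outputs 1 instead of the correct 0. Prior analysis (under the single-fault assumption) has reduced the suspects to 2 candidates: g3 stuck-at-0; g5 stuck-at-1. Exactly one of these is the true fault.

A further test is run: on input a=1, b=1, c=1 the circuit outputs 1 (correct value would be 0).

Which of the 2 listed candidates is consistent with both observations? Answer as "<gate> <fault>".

g5 stuck-at-1

Evaluate each candidate on input a=1, b=1, c=1:
  g3 stuck-at-0: g1=1, g2=1, g3=0 [stuck-at-0], g4=0, g5=0 → 0 — eliminated
  g5 stuck-at-1: g1=1, g2=1, g3=1, g4=1, g5=1 [stuck-at-1] → 1 — matches
Only g5 stuck-at-1 reproduces the observed 1.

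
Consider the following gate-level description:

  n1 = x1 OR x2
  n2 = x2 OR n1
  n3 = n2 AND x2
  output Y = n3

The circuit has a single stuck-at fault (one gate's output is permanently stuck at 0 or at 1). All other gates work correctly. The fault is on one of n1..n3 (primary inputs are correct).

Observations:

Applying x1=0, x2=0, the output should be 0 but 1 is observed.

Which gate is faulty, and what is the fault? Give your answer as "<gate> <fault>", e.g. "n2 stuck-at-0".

n3 stuck-at-1

Fault-free values for test 1 (x1=0, x2=0): n1=0, n2=0, n3=0, giving Y=0. Observed 1.
Test 1: faults giving observed 1 are {n3 stuck-at-1}.
Only n3 stuck-at-1 is consistent with every test.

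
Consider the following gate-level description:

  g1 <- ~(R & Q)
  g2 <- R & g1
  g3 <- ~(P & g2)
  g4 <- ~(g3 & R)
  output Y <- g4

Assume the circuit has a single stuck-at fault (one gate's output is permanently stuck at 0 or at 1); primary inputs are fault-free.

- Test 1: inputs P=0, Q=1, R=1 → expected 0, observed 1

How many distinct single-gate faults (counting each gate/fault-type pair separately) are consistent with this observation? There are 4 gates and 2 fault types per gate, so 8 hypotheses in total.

2

Fault-free: g1=0, g2=0, g3=1, g4=0 → 0. Observed 1.
  g1 stuck-at-0: output 0 ✗
  g1 stuck-at-1: output 0 ✗
  g2 stuck-at-0: output 0 ✗
  g2 stuck-at-1: output 0 ✗
  g3 stuck-at-0: output 1 ✓
  g3 stuck-at-1: output 0 ✗
  g4 stuck-at-0: output 0 ✗
  g4 stuck-at-1: output 1 ✓
Consistent faults: {g3 stuck-at-0, g4 stuck-at-1} — 2 in all.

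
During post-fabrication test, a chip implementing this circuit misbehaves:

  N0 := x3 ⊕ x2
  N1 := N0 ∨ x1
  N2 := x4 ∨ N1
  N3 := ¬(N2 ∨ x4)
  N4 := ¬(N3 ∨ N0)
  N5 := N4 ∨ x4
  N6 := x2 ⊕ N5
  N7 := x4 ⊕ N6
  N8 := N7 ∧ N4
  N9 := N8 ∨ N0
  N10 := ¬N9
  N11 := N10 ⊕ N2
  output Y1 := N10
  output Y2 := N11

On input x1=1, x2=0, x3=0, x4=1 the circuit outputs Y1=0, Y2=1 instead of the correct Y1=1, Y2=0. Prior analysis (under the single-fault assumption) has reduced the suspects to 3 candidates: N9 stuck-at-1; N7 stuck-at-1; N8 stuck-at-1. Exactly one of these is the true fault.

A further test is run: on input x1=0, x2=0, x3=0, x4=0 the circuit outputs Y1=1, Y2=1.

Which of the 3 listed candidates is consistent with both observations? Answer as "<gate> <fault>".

Evaluate each candidate on input x1=0, x2=0, x3=0, x4=0:
  N9 stuck-at-1: N0=0, N1=0, N2=0, N3=1, N4=0, N5=0, N6=0, N7=0, N8=0, N9=1 [stuck-at-1], N10=0, N11=0 → Y1=0, Y2=0 — eliminated
  N7 stuck-at-1: N0=0, N1=0, N2=0, N3=1, N4=0, N5=0, N6=0, N7=1 [stuck-at-1], N8=0, N9=0, N10=1, N11=1 → Y1=1, Y2=1 — matches
  N8 stuck-at-1: N0=0, N1=0, N2=0, N3=1, N4=0, N5=0, N6=0, N7=0, N8=1 [stuck-at-1], N9=1, N10=0, N11=0 → Y1=0, Y2=0 — eliminated
Only N7 stuck-at-1 reproduces the observed Y1=1, Y2=1.

N7 stuck-at-1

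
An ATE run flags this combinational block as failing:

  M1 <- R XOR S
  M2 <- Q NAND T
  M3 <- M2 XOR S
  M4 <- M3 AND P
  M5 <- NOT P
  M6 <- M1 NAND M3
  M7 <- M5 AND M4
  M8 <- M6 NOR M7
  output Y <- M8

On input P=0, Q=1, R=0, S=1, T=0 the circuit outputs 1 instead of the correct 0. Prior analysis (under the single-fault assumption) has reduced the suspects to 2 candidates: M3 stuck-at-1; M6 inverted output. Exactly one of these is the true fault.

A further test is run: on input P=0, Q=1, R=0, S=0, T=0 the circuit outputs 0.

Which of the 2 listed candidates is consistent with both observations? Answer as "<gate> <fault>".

M3 stuck-at-1

Evaluate each candidate on input P=0, Q=1, R=0, S=0, T=0:
  M3 stuck-at-1: M1=0, M2=1, M3=1 [stuck-at-1], M4=0, M5=1, M6=1, M7=0, M8=0 → 0 — matches
  M6 inverted output: M1=0, M2=1, M3=1, M4=0, M5=1, M6=0 [inverted output], M7=0, M8=1 → 1 — eliminated
Only M3 stuck-at-1 reproduces the observed 0.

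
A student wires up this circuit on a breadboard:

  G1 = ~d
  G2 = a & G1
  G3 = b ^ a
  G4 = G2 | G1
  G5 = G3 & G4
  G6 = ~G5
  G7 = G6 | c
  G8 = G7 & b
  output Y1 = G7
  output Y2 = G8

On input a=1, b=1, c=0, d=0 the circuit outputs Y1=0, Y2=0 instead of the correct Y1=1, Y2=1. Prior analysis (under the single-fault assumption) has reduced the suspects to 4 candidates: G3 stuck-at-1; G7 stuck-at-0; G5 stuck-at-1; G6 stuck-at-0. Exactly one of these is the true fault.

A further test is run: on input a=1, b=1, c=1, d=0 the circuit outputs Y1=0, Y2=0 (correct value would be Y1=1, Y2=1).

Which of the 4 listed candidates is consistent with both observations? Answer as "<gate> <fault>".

G7 stuck-at-0

Evaluate each candidate on input a=1, b=1, c=1, d=0:
  G3 stuck-at-1: G1=1, G2=1, G3=1 [stuck-at-1], G4=1, G5=1, G6=0, G7=1, G8=1 → Y1=1, Y2=1 — eliminated
  G7 stuck-at-0: G1=1, G2=1, G3=0, G4=1, G5=0, G6=1, G7=0 [stuck-at-0], G8=0 → Y1=0, Y2=0 — matches
  G5 stuck-at-1: G1=1, G2=1, G3=0, G4=1, G5=1 [stuck-at-1], G6=0, G7=1, G8=1 → Y1=1, Y2=1 — eliminated
  G6 stuck-at-0: G1=1, G2=1, G3=0, G4=1, G5=0, G6=0 [stuck-at-0], G7=1, G8=1 → Y1=1, Y2=1 — eliminated
Only G7 stuck-at-0 reproduces the observed Y1=0, Y2=0.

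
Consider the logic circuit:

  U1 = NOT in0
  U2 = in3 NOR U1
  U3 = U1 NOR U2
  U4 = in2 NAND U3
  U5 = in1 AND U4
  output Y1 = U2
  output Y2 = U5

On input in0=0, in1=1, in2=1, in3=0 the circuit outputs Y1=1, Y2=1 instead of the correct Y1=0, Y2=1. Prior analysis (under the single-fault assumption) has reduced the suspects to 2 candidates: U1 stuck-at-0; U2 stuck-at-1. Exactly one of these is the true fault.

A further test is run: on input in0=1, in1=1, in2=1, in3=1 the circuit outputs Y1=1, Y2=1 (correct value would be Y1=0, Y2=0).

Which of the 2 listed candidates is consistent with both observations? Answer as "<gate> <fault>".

Evaluate each candidate on input in0=1, in1=1, in2=1, in3=1:
  U1 stuck-at-0: U1=0 [stuck-at-0], U2=0, U3=1, U4=0, U5=0 → Y1=0, Y2=0 — eliminated
  U2 stuck-at-1: U1=0, U2=1 [stuck-at-1], U3=0, U4=1, U5=1 → Y1=1, Y2=1 — matches
Only U2 stuck-at-1 reproduces the observed Y1=1, Y2=1.

U2 stuck-at-1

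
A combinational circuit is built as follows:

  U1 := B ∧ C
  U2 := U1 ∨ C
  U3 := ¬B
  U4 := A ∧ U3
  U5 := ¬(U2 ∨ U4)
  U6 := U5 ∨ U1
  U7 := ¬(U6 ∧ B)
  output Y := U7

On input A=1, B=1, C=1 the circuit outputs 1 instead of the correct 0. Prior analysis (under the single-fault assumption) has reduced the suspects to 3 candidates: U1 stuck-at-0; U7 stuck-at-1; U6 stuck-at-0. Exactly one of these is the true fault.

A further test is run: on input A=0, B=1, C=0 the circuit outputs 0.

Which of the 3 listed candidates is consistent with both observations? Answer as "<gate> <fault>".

U1 stuck-at-0

Evaluate each candidate on input A=0, B=1, C=0:
  U1 stuck-at-0: U1=0 [stuck-at-0], U2=0, U3=0, U4=0, U5=1, U6=1, U7=0 → 0 — matches
  U7 stuck-at-1: U1=0, U2=0, U3=0, U4=0, U5=1, U6=1, U7=1 [stuck-at-1] → 1 — eliminated
  U6 stuck-at-0: U1=0, U2=0, U3=0, U4=0, U5=1, U6=0 [stuck-at-0], U7=1 → 1 — eliminated
Only U1 stuck-at-0 reproduces the observed 0.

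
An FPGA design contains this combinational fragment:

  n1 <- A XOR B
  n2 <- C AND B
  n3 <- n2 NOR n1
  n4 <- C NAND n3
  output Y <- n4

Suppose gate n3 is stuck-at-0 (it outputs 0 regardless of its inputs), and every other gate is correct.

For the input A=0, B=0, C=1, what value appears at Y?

1

Propagate with n3 forced: n1=0, n2=0, n3=0 [stuck-at-0], n4=1.
So Y = 1. (Without the fault it would be 0.)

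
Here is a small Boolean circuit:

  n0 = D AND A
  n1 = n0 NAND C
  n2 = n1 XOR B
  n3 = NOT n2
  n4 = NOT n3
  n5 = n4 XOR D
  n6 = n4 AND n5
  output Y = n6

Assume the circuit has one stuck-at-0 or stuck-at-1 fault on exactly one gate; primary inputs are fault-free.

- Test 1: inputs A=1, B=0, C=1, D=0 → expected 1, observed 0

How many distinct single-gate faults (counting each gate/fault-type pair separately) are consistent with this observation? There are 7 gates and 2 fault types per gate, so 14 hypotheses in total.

Fault-free: n0=0, n1=1, n2=1, n3=0, n4=1, n5=1, n6=1 → 1. Observed 0.
  n0 stuck-at-0: output 1 ✗
  n0 stuck-at-1: output 0 ✓
  n1 stuck-at-0: output 0 ✓
  n1 stuck-at-1: output 1 ✗
  n2 stuck-at-0: output 0 ✓
  n2 stuck-at-1: output 1 ✗
  n3 stuck-at-0: output 1 ✗
  n3 stuck-at-1: output 0 ✓
  n4 stuck-at-0: output 0 ✓
  n4 stuck-at-1: output 1 ✗
  n5 stuck-at-0: output 0 ✓
  n5 stuck-at-1: output 1 ✗
  n6 stuck-at-0: output 0 ✓
  n6 stuck-at-1: output 1 ✗
Consistent faults: {n0 stuck-at-1, n1 stuck-at-0, n2 stuck-at-0, n3 stuck-at-1, n4 stuck-at-0, n5 stuck-at-0, n6 stuck-at-0} — 7 in all.

7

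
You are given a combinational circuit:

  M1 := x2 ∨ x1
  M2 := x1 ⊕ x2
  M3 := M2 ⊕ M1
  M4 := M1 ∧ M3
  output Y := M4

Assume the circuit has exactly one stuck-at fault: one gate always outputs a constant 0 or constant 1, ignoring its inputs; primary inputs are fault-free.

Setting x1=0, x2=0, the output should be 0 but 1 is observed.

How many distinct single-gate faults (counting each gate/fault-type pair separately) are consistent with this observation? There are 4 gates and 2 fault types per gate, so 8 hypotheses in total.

2

Fault-free: M1=0, M2=0, M3=0, M4=0 → 0. Observed 1.
  M1 stuck-at-0: output 0 ✗
  M1 stuck-at-1: output 1 ✓
  M2 stuck-at-0: output 0 ✗
  M2 stuck-at-1: output 0 ✗
  M3 stuck-at-0: output 0 ✗
  M3 stuck-at-1: output 0 ✗
  M4 stuck-at-0: output 0 ✗
  M4 stuck-at-1: output 1 ✓
Consistent faults: {M1 stuck-at-1, M4 stuck-at-1} — 2 in all.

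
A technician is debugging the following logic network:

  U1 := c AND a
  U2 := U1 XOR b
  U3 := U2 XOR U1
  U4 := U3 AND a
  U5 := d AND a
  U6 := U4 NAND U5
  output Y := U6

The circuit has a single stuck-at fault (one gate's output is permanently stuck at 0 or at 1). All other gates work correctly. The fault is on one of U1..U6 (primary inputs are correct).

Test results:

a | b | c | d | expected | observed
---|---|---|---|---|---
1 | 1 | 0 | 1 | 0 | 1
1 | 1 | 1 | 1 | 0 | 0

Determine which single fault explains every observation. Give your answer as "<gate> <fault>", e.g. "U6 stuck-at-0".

U2 stuck-at-0

Fault-free values for test 1 (a=1, b=1, c=0, d=1): U1=0, U2=1, U3=1, U4=1, U5=1, U6=0, giving Y=0. Observed 1.
Test 1: faults giving observed 1 are {U2 stuck-at-0, U3 stuck-at-0, U4 stuck-at-0, U5 stuck-at-0, U6 stuck-at-1}.
Test 2 (a=1, b=1, c=1, d=1): fault-free U1=1, U2=0, U3=1, U4=1, U5=1, U6=0 → 0; observed 0. Eliminates U3 stuck-at-0, U4 stuck-at-0, U5 stuck-at-0, U6 stuck-at-1.
Only U2 stuck-at-0 is consistent with every test.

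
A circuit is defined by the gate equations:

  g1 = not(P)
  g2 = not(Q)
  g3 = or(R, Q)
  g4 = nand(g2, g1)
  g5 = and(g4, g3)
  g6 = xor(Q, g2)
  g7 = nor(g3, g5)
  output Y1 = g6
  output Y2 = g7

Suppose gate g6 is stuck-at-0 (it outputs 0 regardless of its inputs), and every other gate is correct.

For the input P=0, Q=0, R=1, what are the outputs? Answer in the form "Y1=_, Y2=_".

Y1=0, Y2=0

Propagate with g6 forced: g1=1, g2=1, g3=1, g4=0, g5=0, g6=0 [stuck-at-0], g7=0.
So the outputs are Y1=0, Y2=0. (Without the fault they would be Y1=1, Y2=0.)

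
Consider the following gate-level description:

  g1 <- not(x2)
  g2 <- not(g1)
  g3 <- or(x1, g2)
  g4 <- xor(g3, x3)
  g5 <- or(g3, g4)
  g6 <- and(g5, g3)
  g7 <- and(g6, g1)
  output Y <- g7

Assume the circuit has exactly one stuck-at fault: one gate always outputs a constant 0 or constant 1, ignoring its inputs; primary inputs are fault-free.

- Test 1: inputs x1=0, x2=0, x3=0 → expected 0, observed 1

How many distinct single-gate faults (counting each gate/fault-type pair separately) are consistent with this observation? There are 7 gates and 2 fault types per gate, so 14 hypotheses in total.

4

Fault-free: g1=1, g2=0, g3=0, g4=0, g5=0, g6=0, g7=0 → 0. Observed 1.
  g1 stuck-at-0: output 0 ✗
  g1 stuck-at-1: output 0 ✗
  g2 stuck-at-0: output 0 ✗
  g2 stuck-at-1: output 1 ✓
  g3 stuck-at-0: output 0 ✗
  g3 stuck-at-1: output 1 ✓
  g4 stuck-at-0: output 0 ✗
  g4 stuck-at-1: output 0 ✗
  g5 stuck-at-0: output 0 ✗
  g5 stuck-at-1: output 0 ✗
  g6 stuck-at-0: output 0 ✗
  g6 stuck-at-1: output 1 ✓
  g7 stuck-at-0: output 0 ✗
  g7 stuck-at-1: output 1 ✓
Consistent faults: {g2 stuck-at-1, g3 stuck-at-1, g6 stuck-at-1, g7 stuck-at-1} — 4 in all.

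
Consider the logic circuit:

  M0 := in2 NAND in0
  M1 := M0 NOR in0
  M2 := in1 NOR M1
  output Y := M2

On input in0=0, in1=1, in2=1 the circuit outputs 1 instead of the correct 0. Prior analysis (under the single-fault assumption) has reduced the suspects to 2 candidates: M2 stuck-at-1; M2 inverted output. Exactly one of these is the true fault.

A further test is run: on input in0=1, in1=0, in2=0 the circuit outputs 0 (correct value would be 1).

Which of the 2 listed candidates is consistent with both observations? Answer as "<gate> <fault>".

M2 inverted output

Evaluate each candidate on input in0=1, in1=0, in2=0:
  M2 stuck-at-1: M0=1, M1=0, M2=1 [stuck-at-1] → 1 — eliminated
  M2 inverted output: M0=1, M1=0, M2=0 [inverted output] → 0 — matches
Only M2 inverted output reproduces the observed 0.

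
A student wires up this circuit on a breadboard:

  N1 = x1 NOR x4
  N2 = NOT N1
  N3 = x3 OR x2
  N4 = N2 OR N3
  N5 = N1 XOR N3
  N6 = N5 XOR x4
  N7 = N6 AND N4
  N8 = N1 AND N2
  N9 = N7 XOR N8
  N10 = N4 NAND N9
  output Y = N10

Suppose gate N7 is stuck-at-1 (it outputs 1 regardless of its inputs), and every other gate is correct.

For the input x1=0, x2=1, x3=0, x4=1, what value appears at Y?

0

Propagate with N7 forced: N1=0, N2=1, N3=1, N4=1, N5=1, N6=0, N7=1 [stuck-at-1], N8=0, N9=1, N10=0.
So Y = 0. (Without the fault it would be 1.)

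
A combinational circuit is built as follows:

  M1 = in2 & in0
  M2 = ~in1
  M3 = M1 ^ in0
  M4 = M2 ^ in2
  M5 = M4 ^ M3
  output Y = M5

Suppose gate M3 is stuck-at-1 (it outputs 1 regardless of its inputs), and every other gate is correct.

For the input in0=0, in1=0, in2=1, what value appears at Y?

1

Propagate with M3 forced: M1=0, M2=1, M3=1 [stuck-at-1], M4=0, M5=1.
So Y = 1. (Without the fault it would be 0.)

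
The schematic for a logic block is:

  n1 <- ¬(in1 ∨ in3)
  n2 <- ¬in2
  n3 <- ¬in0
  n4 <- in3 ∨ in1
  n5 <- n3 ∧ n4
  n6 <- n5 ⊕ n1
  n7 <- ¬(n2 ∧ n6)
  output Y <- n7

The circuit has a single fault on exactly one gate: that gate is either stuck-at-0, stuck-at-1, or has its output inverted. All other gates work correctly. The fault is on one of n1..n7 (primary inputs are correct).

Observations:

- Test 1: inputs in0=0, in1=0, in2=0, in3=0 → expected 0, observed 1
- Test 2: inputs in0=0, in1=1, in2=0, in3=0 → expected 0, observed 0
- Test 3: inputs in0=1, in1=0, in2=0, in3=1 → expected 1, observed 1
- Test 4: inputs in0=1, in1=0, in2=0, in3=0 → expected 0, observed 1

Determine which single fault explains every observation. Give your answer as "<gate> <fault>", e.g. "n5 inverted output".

Fault-free values for test 1 (in0=0, in1=0, in2=0, in3=0): n1=1, n2=1, n3=1, n4=0, n5=0, n6=1, n7=0, giving Y=0. Observed 1.
Test 1: faults giving observed 1 are {n1 stuck-at-0, n1 inverted output, n2 stuck-at-0, n2 inverted output, n4 stuck-at-1, n4 inverted output, n5 stuck-at-1, n5 inverted output, n6 stuck-at-0, n6 inverted output, n7 stuck-at-1, n7 inverted output}.
Test 2 (in0=0, in1=1, in2=0, in3=0): fault-free n1=0, n2=1, n3=1, n4=1, n5=1, n6=1, n7=0 → 0; observed 0. Eliminates n1 inverted output, n2 stuck-at-0, n2 inverted output, n4 inverted output, n5 inverted output, n6 stuck-at-0, n6 inverted output, n7 stuck-at-1, n7 inverted output.
Test 3 (in0=1, in1=0, in2=0, in3=1): fault-free n1=0, n2=1, n3=0, n4=1, n5=0, n6=0, n7=1 → 1; observed 1. Eliminates n5 stuck-at-1.
Test 4 (in0=1, in1=0, in2=0, in3=0): fault-free n1=1, n2=1, n3=0, n4=0, n5=0, n6=1, n7=0 → 0; observed 1. Eliminates n4 stuck-at-1.
Only n1 stuck-at-0 is consistent with every test.

n1 stuck-at-0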